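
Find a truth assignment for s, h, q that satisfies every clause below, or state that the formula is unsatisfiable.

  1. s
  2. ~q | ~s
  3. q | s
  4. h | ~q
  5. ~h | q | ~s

Unit clause (s) forces s = True.
In (~q | ~s) only ~q is left, so q = False.
In (~h | q | ~s) only ~h is left, so h = False.
Check each clause:
  (s): s holds.
  (~q | ~s): ~q holds.
  (q | s): s holds.
  (h | ~q): ~q holds.
  (~h | q | ~s): ~h holds.
All clauses satisfied.

s=T, h=F, q=F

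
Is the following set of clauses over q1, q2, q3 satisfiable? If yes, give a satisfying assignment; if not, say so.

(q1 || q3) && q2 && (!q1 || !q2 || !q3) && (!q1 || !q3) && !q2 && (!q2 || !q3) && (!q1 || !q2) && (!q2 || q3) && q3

The formula is unsatisfiable.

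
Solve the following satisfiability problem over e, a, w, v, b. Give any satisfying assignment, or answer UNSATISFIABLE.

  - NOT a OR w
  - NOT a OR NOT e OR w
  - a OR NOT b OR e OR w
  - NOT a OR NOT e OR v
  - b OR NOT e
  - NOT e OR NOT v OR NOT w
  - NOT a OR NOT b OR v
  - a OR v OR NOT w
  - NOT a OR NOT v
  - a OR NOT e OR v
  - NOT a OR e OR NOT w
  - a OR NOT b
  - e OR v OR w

Try e = True:
  (b OR NOT e) forces b = True.
  (a OR NOT b) forces a = True.
  (NOT a OR w) forces w = True.
  (NOT a OR NOT e OR v) forces v = True.
  clause (NOT e OR NOT v OR NOT w) is falsified — backtrack.
So e = False.
Set a = False.
  then (a OR NOT b) forces b = False.
Set w = True.
  then (a OR v OR NOT w) forces v = True.
All clauses satisfied.

e = False; a = False; w = True; v = True; b = False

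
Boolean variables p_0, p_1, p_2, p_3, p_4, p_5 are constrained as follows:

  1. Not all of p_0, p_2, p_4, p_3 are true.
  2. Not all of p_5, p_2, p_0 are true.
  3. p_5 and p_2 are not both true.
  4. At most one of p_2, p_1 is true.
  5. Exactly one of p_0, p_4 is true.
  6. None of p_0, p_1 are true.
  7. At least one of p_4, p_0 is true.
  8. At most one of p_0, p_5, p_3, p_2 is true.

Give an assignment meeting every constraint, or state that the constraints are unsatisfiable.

p_0 = False, p_1 = False, p_2 = False, p_3 = False, p_4 = True, p_5 = True

  (1) {p_0, p_2, p_4, p_3}: 1/4 true — not all ✓
  (2) {p_5, p_2, p_0}: 1/3 true — not all ✓
  (3) p_5=T, p_2=F — not both ✓
  (4) {p_2, p_1}: 0 true — at most one ✓
  (5) {p_0, p_4}: 1 true — exactly one ✓
  (6) {p_0, p_1}: 0 true — none ✓
  (7) {p_4, p_0}: 1 true — at least one ✓
  (8) {p_0, p_5, p_3, p_2}: 1 true — at most one ✓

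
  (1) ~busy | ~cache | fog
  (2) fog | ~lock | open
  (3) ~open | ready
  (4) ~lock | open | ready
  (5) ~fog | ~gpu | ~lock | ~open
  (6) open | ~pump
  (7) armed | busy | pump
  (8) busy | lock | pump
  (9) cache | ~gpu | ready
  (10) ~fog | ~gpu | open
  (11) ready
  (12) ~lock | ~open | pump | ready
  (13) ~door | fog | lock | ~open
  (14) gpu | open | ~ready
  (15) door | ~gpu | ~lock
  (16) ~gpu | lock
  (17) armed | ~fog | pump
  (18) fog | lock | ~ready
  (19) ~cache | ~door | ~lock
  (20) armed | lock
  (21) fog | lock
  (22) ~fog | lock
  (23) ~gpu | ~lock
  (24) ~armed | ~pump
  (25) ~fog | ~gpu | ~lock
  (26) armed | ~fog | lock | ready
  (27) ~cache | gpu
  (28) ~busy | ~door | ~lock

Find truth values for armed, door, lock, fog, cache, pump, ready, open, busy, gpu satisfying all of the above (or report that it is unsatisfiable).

Unit clause (ready) forces ready = True.
Set armed = False.
  then (armed | lock) forces lock = True.
  then (~gpu | ~lock) forces gpu = False.
  then (~cache | gpu) forces cache = False.
  then (gpu | open | ~ready) forces open = True.
Set door = False.
Set fog = True.
  then (armed | ~fog | pump) forces pump = True.
Set busy = True.
All clauses satisfied.

armed = False; door = False; lock = True; fog = True; cache = False; pump = True; ready = True; open = True; busy = True; gpu = False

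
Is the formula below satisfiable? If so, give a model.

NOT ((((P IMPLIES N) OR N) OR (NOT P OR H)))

N: False, H: False, P: True

  NOT ((((P IMPLIES N) OR N) OR (NOT P OR H))) = True
    ((P IMPLIES N) OR N) OR (NOT P OR H) = False
      (P IMPLIES N) OR N = False
        P IMPLIES N = False
      NOT P OR H = False
        NOT P = False
The formula evaluates to True.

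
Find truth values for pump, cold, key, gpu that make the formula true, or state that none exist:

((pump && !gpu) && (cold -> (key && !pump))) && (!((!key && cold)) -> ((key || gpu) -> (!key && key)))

pump=T; cold=F; key=F; gpu=F

  (pump && !gpu) && (cold -> (key && !pump)) = True
    pump && !gpu = True
      !gpu = True
    cold -> (key && !pump) = True
      key && !pump = False
        !pump = False
  !((!key && cold)) -> ((key || gpu) -> (!key && key)) = True
    !((!key && cold)) = True
      !key && cold = False
        !key = True
    (key || gpu) -> (!key && key) = True
      key || gpu = False
      !key && key = False
        !key = True
Both conjuncts True, so the formula holds.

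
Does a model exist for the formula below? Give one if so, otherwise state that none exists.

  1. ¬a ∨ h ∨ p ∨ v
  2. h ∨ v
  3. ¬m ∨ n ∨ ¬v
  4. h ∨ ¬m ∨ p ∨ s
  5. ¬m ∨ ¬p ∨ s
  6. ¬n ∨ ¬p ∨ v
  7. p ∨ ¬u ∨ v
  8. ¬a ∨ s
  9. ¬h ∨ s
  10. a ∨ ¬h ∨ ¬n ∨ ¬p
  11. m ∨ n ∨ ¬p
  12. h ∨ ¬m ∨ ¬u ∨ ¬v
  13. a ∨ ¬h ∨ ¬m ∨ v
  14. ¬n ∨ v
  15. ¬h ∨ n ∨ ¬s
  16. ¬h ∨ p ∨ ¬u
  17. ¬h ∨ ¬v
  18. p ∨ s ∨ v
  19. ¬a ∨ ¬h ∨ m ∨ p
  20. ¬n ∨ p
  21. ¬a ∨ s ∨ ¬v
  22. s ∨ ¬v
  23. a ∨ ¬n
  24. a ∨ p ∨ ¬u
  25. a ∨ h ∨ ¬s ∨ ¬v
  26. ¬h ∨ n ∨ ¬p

n = False, a = True, v = True, u = True, h = False, s = True, p = False, m = False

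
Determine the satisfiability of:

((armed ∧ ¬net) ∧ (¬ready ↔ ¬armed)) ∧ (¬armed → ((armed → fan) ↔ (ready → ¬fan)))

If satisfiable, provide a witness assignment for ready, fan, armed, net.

ready = True; fan = False; armed = True; net = False

  (armed ∧ ¬net) ∧ (¬ready ↔ ¬armed) = True
    armed ∧ ¬net = True
      ¬net = True
    ¬ready ↔ ¬armed = True
      ¬ready = False
      ¬armed = False
  ¬armed → ((armed → fan) ↔ (ready → ¬fan)) = True
    ¬armed = False
    (armed → fan) ↔ (ready → ¬fan) = False
      armed → fan = False
      ready → ¬fan = True
        ¬fan = True
Both conjuncts True, so the formula holds.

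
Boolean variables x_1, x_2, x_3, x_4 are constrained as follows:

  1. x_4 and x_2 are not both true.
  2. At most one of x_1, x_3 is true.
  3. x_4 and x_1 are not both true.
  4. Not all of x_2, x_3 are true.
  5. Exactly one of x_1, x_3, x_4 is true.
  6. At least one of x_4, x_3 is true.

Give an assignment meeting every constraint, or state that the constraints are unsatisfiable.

x_1: False, x_2: False, x_3: False, x_4: True

  (1) x_4=T, x_2=F — not both ✓
  (2) {x_1, x_3}: 0 true — at most one ✓
  (3) x_4=T, x_1=F — not both ✓
  (4) {x_2, x_3}: 0/2 true — not all ✓
  (5) {x_1, x_3, x_4}: 1 true — exactly one ✓
  (6) {x_4, x_3}: 1 true — at least one ✓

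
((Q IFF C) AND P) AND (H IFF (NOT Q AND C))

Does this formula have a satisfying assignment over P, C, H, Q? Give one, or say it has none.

P = True; C = True; H = False; Q = True

  (Q IFF C) AND P = True
    Q IFF C = True
  H IFF (NOT Q AND C) = True
    NOT Q AND C = False
      NOT Q = False
Both conjuncts True, so the formula holds.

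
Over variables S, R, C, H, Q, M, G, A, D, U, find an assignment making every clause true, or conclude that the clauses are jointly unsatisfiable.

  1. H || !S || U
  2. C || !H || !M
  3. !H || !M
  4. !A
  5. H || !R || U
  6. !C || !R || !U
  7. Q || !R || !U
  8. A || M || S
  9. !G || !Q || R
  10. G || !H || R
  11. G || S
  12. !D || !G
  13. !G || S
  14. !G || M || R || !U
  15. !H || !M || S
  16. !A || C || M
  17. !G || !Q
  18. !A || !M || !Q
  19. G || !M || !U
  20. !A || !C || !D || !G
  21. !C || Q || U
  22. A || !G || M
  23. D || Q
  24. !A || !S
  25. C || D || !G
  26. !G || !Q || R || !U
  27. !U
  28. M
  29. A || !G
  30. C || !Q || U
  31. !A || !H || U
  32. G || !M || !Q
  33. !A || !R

UNSATISFIABLE

Case M = True:
  (!H || !M) forces H = False.
  (!A) forces A = False.
  (!U) forces U = False.
  (H || !S || U) forces S = False.
  (H || !R || U) forces R = False.
  (G || S) forces G = True.
  Clause (!G || S) is falsified — contradiction.
Case M = False:
  Clause (M) is falsified — contradiction.
Both cases fail, so the formula is unsatisfiable.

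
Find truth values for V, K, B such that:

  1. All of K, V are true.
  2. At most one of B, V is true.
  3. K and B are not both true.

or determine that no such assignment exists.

V = True; K = True; B = False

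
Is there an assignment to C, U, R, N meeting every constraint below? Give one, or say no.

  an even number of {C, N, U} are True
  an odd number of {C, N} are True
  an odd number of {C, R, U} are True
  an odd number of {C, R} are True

Adding constraints 1, 2, 3, 4 mod 2: every variable appears an even number of times on the left, so the left side is 0.
But the right sides sum to 1 (mod 2). 0 ≠ 1 — the system is inconsistent.

UNSATISFIABLE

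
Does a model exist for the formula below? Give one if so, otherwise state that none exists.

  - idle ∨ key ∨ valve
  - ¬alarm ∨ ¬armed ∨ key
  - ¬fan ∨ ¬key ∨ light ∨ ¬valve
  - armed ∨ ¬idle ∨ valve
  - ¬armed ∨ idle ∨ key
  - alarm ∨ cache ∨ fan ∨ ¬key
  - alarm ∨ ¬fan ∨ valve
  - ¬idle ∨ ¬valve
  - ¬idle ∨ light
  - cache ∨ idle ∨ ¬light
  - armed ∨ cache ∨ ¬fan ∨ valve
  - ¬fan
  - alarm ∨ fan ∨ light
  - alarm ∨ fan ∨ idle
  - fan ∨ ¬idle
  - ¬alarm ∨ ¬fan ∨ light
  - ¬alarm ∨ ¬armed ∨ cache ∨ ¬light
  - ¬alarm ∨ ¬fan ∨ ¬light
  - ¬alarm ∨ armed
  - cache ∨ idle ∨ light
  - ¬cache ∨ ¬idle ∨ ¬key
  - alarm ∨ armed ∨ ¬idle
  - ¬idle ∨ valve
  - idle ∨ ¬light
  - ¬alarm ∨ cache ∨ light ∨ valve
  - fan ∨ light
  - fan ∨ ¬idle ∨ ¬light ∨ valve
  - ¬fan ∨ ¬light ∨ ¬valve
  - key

Case light = True:
  (¬fan) forces fan = False.
  (fan ∨ ¬idle) forces idle = False.
  Clause (idle ∨ ¬light) is falsified — contradiction.
Case light = False:
  (¬idle ∨ light) forces idle = False.
  (¬fan) forces fan = False.
  Clause (fan ∨ light) is falsified — contradiction.
Both cases fail, so the formula is unsatisfiable.

Unsatisfiable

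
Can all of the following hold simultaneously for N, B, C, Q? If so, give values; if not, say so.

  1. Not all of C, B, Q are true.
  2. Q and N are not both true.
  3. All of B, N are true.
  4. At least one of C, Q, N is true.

N = True, B = True, C = False, Q = False

  (1) {C, B, Q}: 1/3 true — not all ✓
  (2) Q=F, N=T — not both ✓
  (3) {B, N}: all 2 true ✓
  (4) {C, Q, N}: 1 true — at least one ✓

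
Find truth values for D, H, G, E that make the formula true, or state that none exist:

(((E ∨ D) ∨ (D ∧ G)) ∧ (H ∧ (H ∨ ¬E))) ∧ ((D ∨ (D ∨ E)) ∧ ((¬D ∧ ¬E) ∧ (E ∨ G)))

Unsatisfiable

Case E = True: the conjunct ¬E is False.
Case E = False: the formula simplifies to ((D ∨ (D ∧ G)) ∧ H) ∧ ((D ∨ D) ∧ (¬D ∧ G)).
  D = True: the conjunct ¬D is False.
  D = False: the conjunct D ∨ (D ∧ G) becomes False ∨ (False ∧ G) = False.
Both cases fail — unsatisfiable.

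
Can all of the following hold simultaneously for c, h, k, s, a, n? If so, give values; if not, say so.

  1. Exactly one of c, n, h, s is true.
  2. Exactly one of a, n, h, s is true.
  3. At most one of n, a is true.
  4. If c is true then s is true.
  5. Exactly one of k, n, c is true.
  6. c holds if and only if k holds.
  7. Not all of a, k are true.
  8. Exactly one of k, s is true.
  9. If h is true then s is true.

Case k = True:
  (5) with k=T forces n = False.
  (5) with k=T forces c = False.
  Constraint (6) is violated (c=F, k=T) — contradiction.
Case k = False:
  (6) with k=F forces c = False.
  (5) with k=F, c=F forces n = True.
  (1) with n=T forces h = False.
  (1) with n=T forces s = False.
  Constraint (8) is violated (k=F, s=F) — contradiction.
Both cases fail — unsatisfiable.

The formula is unsatisfiable.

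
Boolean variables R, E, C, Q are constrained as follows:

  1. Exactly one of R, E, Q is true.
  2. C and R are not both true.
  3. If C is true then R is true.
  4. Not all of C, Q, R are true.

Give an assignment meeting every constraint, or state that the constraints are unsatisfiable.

R = False; E = True; C = False; Q = False

  (1) {R, E, Q}: 1 true — exactly one ✓
  (2) C=F, R=F — not both ✓
  (3) C=F ⇒ R: vacuous ✓
  (4) {C, Q, R}: 0/3 true — not all ✓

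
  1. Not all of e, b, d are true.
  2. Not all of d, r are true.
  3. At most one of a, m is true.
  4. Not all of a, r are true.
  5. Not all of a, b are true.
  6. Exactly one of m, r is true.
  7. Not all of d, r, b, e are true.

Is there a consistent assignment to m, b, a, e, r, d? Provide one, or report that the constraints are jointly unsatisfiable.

m = True, b = False, a = False, e = True, r = False, d = False

  (1) {e, b, d}: 1/3 true — not all ✓
  (2) {d, r}: 0/2 true — not all ✓
  (3) {a, m}: 1 true — at most one ✓
  (4) {a, r}: 0/2 true — not all ✓
  (5) {a, b}: 0/2 true — not all ✓
  (6) {m, r}: 1 true — exactly one ✓
  (7) {d, r, b, e}: 1/4 true — not all ✓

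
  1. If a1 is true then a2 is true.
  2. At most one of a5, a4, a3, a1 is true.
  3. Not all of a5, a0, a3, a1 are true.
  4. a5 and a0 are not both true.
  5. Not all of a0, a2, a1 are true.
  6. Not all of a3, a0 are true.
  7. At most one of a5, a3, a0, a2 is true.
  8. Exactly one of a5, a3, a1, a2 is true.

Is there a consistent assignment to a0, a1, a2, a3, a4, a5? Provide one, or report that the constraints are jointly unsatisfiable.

a0: False; a1: False; a2: True; a3: False; a4: True; a5: False

  (1) a1=F ⇒ a2: vacuous ✓
  (2) {a5, a4, a3, a1}: 1 true — at most one ✓
  (3) {a5, a0, a3, a1}: 0/4 true — not all ✓
  (4) a5=F, a0=F — not both ✓
  (5) {a0, a2, a1}: 1/3 true — not all ✓
  (6) {a3, a0}: 0/2 true — not all ✓
  (7) {a5, a3, a0, a2}: 1 true — at most one ✓
  (8) {a5, a3, a1, a2}: 1 true — exactly one ✓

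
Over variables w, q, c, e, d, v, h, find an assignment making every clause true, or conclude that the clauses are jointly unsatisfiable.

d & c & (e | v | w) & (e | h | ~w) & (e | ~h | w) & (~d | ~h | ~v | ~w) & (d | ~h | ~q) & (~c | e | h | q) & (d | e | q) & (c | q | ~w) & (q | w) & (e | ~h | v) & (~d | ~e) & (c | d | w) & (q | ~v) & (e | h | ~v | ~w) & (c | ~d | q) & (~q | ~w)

w = False, q = True, c = True, e = False, d = True, v = True, h = False

Unit clause (d) forces d = True.
Unit clause (c) forces c = True.
In (~d | ~e) only ~e is left, so e = False.
Try w = True:
  (e | h | ~w) forces h = True.
  (~d | ~h | ~v | ~w) forces v = False.
  clause (e | ~h | v) is falsified — backtrack.
So w = False.
  then (e | v | w) forces v = True.
  then (e | ~h | w) forces h = False.
  then (~c | e | h | q) forces q = True.
All clauses satisfied.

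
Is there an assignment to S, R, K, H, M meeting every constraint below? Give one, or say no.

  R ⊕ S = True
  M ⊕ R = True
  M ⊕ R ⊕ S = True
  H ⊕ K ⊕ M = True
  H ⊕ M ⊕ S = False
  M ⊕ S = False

S = False, R = True, K = True, H = False, M = False

R ⊕ S = T ⊕ F = True ✓
M ⊕ R = F ⊕ T = True ✓
M ⊕ R ⊕ S = F ⊕ T ⊕ F = True ✓
H ⊕ K ⊕ M = F ⊕ T ⊕ F = True ✓
H ⊕ M ⊕ S = F ⊕ F ⊕ F = False ✓
M ⊕ S = F ⊕ F = False ✓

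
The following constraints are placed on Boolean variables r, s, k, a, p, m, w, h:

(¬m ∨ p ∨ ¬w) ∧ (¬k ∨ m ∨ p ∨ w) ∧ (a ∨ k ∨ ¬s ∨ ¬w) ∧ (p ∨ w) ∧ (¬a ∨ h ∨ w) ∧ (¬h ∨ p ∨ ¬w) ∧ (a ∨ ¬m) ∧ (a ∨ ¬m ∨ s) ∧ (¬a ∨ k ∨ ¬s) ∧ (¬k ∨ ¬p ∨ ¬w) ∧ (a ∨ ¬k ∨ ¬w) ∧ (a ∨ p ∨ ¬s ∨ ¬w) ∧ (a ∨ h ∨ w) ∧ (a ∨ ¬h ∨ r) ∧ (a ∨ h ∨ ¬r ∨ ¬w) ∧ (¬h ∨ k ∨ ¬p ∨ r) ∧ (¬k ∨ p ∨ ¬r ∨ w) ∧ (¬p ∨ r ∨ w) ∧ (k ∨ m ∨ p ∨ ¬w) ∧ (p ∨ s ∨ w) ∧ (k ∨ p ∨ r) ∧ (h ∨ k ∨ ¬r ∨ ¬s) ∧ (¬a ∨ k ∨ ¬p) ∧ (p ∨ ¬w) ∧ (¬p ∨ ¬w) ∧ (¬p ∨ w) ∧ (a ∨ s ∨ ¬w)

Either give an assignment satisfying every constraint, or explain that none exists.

Case p = True:
  (¬p ∨ ¬w) forces w = False.
  Clause (¬p ∨ w) is falsified — contradiction.
Case p = False:
  (p ∨ w) forces w = True.
  Clause (p ∨ ¬w) is falsified — contradiction.
Both cases fail, so the formula is unsatisfiable.

No satisfying assignment exists.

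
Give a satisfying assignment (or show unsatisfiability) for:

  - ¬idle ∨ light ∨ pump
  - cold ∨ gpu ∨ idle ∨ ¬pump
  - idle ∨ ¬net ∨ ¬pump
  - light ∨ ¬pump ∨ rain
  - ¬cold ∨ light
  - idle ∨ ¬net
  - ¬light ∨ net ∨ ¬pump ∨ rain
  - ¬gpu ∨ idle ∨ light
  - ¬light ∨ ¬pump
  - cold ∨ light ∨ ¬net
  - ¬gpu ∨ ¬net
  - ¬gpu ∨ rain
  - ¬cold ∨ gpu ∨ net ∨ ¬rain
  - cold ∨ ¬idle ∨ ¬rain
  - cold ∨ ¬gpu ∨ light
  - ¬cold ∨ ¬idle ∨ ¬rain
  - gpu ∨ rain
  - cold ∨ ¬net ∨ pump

pump: False, idle: False, light: True, cold: False, gpu: False, net: False, rain: True

Set pump = False.
Set idle = False.
  then (idle ∨ ¬net) forces net = False.
Set light = True.
Set cold = False.
Set gpu = False.
  then (gpu ∨ rain) forces rain = True.
All clauses satisfied.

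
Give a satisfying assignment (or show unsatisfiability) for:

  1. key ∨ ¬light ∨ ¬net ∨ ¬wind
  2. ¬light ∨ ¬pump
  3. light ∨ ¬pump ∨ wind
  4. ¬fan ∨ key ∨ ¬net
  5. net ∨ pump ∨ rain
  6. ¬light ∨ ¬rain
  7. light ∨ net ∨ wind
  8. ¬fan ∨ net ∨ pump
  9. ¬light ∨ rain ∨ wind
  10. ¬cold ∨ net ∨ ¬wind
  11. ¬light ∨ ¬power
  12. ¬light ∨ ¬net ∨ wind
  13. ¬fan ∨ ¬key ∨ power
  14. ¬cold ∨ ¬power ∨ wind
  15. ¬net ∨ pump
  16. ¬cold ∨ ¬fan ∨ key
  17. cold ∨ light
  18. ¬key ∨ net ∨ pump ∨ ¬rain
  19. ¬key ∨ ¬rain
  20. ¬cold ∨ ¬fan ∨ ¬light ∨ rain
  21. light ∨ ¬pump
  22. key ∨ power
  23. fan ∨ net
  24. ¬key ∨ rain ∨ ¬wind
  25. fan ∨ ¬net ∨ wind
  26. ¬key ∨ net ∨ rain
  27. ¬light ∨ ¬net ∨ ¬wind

UNSATISFIABLE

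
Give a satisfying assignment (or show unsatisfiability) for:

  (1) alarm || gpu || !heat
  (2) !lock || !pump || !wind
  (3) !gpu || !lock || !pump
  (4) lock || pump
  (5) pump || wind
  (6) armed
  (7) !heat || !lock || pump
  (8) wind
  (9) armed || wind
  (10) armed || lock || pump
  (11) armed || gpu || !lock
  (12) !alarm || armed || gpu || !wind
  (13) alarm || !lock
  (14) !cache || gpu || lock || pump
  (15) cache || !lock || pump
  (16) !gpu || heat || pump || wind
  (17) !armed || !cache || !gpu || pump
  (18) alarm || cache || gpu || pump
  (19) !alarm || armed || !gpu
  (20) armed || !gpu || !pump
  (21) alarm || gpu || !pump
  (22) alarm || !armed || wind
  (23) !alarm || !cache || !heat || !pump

Unit clause (armed) forces armed = True.
Unit clause (wind) forces wind = True.
Set heat = False.
Set cache = False.
Set alarm = True.
Try lock = True:
  (!lock || !pump || !wind) forces pump = False.
  clause (cache || !lock || pump) is falsified — backtrack.
So lock = False.
  then (lock || pump) forces pump = True.
Set gpu = True.
All clauses satisfied.

heat: False, wind: True, cache: False, alarm: True, lock: False, gpu: True, pump: True, armed: True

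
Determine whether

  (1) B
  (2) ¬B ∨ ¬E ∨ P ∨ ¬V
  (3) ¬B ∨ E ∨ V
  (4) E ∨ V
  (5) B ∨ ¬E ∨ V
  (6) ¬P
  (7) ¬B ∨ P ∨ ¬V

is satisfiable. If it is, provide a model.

Unit clause (B) forces B = True.
Unit clause (¬P) forces P = False.
In (¬B ∨ P ∨ ¬V) only ¬V is left, so V = False.
In (¬B ∨ E ∨ V) only E is left, so E = True.
Check each clause:
  (B): B holds.
  (¬B ∨ ¬E ∨ P ∨ ¬V): ¬V holds.
  (¬B ∨ E ∨ V): E holds.
  (E ∨ V): E holds.
  (B ∨ ¬E ∨ V): B holds.
  (¬P): ¬P holds.
  (¬B ∨ P ∨ ¬V): ¬V holds.
All clauses satisfied.

V = False; P = False; B = True; E = True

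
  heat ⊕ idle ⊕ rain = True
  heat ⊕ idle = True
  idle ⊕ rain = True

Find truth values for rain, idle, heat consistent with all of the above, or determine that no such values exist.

rain=F, idle=T, heat=F

heat ⊕ idle ⊕ rain = F ⊕ T ⊕ F = True ✓
heat ⊕ idle = F ⊕ T = True ✓
idle ⊕ rain = T ⊕ F = True ✓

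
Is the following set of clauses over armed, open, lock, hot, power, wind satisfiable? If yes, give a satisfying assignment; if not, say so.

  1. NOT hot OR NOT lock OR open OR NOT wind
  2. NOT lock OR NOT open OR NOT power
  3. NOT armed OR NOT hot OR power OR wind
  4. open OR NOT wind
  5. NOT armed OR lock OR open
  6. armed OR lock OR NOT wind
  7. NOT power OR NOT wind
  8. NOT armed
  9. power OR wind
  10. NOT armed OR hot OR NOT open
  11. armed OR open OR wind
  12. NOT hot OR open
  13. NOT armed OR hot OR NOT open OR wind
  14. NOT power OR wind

Unit clause (NOT armed) forces armed = False.
Try open = False:
  (open OR NOT wind) forces wind = False.
  clause (armed OR open OR wind) is falsified — backtrack.
So open = True.
Set lock = True.
  then (NOT lock OR NOT open OR NOT power) forces power = False.
  then (power OR wind) forces wind = True.
Set hot = True.
All clauses satisfied.

armed = False, open = True, lock = True, hot = True, power = False, wind = True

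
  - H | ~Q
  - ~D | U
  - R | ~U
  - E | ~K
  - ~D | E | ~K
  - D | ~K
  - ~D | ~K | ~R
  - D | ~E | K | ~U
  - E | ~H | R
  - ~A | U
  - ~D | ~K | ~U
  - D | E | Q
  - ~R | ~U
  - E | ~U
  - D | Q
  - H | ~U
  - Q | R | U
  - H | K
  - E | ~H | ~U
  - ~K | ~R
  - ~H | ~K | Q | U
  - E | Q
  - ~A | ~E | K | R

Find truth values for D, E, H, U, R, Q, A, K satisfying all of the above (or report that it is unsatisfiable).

Try D = True:
  (~D | U) forces U = True.
  (R | ~U) forces R = True.
  clause (~R | ~U) is falsified — backtrack.
So D = False.
  then (D | ~K) forces K = False.
  then (D | Q) forces Q = True.
  then (H | K) forces H = True.
Set E = True.
  then (D | ~E | K | ~U) forces U = False.
  then (~A | U) forces A = False.
Set R = False.
All clauses satisfied.

D = False, E = True, H = True, U = False, R = False, Q = True, A = False, K = False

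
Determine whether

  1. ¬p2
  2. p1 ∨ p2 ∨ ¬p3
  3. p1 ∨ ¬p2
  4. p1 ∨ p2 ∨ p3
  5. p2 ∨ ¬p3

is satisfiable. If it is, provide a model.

Unit clause (¬p2) forces p2 = False.
In (p2 ∨ ¬p3) only ¬p3 is left, so p3 = False.
In (p1 ∨ p2 ∨ p3) only p1 is left, so p1 = True.
All clauses satisfied.

p1: True, p2: False, p3: False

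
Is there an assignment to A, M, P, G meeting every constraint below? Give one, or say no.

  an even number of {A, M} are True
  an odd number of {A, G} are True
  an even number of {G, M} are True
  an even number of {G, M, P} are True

No satisfying assignment exists.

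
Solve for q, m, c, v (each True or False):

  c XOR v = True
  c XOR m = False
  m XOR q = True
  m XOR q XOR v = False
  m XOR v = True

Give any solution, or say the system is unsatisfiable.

q = True, m = False, c = False, v = True

c XOR v = F XOR T = True ✓
c XOR m = F XOR F = False ✓
m XOR q = F XOR T = True ✓
m XOR q XOR v = F XOR T XOR T = False ✓
m XOR v = F XOR T = True ✓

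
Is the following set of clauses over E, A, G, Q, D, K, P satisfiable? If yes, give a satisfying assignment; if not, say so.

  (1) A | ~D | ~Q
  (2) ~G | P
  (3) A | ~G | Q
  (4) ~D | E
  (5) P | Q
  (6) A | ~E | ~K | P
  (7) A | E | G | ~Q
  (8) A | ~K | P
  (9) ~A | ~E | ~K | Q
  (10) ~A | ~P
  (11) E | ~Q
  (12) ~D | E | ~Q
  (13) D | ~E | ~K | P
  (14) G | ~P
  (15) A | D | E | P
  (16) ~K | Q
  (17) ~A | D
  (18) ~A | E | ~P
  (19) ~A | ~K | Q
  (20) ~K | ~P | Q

Set E = True.
Set A = False.
Set G = True.
  then (~G | P) forces P = True.
  then (A | ~G | Q) forces Q = True.
  then (A | ~D | ~Q) forces D = False.
Set K = False.
All clauses satisfied.

E: True, A: False, G: True, Q: True, D: False, K: False, P: True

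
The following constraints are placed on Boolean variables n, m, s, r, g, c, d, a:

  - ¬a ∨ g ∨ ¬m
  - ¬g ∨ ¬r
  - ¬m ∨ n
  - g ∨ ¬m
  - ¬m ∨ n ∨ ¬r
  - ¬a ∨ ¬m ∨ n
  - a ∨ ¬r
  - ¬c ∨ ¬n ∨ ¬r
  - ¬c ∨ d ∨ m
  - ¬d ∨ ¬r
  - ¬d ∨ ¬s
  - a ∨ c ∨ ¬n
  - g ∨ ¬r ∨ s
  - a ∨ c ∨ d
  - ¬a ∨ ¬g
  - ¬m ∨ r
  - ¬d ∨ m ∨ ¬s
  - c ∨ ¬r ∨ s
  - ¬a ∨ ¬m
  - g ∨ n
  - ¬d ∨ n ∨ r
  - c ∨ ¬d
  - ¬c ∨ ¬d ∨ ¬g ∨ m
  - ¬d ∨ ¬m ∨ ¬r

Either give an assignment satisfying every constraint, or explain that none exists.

n=T, m=F, s=T, r=F, g=F, c=F, d=F, a=T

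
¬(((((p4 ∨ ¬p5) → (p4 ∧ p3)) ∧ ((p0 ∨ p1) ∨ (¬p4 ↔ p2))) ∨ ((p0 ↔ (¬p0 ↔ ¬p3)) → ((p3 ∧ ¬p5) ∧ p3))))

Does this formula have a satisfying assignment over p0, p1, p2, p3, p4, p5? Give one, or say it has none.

p0 = False; p1 = False; p2 = True; p3 = True; p4 = True; p5 = True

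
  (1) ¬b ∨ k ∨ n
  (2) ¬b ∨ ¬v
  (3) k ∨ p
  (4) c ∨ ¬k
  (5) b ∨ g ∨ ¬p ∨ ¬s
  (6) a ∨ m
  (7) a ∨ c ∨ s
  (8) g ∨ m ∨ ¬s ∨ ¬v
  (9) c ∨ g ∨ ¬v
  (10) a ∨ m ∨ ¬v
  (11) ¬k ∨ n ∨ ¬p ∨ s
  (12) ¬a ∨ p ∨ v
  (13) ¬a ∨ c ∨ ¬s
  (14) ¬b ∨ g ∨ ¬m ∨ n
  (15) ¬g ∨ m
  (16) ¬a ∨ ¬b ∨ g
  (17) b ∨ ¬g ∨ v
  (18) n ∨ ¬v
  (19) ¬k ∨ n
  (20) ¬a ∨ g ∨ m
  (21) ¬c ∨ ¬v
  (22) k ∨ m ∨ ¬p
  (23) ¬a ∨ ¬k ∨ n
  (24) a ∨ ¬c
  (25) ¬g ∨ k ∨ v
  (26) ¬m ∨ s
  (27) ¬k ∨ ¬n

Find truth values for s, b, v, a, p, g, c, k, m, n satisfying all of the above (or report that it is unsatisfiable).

Try s = False:
  (¬m ∨ s) forces m = False.
  (a ∨ m) forces a = True.
  (¬g ∨ m) forces g = False.
  clause (¬a ∨ g ∨ m) is falsified — backtrack.
So s = True.
Set b = True.
  then (¬b ∨ ¬v) forces v = False.
Set a = False.
  then (a ∨ m) forces m = True.
  then (a ∨ ¬c) forces c = False.
  then (c ∨ ¬k) forces k = False.
  then (¬g ∨ k ∨ v) forces g = False.
  then (¬b ∨ k ∨ n) forces n = True.
  then (k ∨ p) forces p = True.
All clauses satisfied.

s = True; b = True; v = False; a = False; p = True; g = False; c = False; k = False; m = True; n = True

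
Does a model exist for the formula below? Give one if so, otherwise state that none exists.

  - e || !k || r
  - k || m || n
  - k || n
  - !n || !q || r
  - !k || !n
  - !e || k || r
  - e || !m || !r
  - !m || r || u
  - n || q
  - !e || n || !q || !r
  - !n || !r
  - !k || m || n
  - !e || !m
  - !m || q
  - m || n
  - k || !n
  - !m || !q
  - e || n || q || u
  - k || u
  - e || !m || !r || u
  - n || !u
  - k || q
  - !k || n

UNSATISFIABLE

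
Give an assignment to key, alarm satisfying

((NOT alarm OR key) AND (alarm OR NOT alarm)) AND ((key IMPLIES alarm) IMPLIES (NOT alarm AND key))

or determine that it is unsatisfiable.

key = True, alarm = False

  (NOT alarm OR key) AND (alarm OR NOT alarm) = True
    NOT alarm OR key = True
      NOT alarm = True
    alarm OR NOT alarm = True
      NOT alarm = True
  (key IMPLIES alarm) IMPLIES (NOT alarm AND key) = True
    key IMPLIES alarm = False
    NOT alarm AND key = True
      NOT alarm = True
Both conjuncts True, so the formula holds.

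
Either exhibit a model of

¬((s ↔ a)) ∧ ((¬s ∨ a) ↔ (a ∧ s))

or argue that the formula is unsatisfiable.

s: True; a: False

  ¬((s ↔ a)) = True
    s ↔ a = False
  (¬s ∨ a) ↔ (a ∧ s) = True
    ¬s ∨ a = False
      ¬s = False
    a ∧ s = False
Both conjuncts True, so the formula holds.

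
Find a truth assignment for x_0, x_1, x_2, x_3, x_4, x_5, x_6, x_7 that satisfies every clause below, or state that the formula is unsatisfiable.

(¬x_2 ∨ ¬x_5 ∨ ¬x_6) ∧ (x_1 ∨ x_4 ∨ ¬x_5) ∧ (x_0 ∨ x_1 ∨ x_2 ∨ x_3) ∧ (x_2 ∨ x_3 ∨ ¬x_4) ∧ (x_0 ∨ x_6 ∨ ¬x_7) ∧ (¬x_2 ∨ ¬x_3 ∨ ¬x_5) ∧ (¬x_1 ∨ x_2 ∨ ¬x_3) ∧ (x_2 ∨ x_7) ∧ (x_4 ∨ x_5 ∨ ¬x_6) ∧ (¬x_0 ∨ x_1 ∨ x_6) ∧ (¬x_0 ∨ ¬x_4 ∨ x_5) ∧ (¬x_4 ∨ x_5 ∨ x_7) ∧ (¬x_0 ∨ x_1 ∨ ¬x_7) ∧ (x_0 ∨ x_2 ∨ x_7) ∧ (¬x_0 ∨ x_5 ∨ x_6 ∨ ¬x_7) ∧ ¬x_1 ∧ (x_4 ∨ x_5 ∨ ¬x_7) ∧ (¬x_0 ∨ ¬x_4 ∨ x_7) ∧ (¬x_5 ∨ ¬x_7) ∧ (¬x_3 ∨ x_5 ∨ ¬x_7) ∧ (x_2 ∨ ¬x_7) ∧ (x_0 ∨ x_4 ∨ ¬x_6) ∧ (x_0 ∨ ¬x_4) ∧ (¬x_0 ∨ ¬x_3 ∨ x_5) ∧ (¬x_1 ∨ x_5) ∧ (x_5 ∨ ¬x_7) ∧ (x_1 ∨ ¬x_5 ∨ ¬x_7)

x_0 = False, x_1 = False, x_2 = True, x_3 = True, x_4 = False, x_5 = False, x_6 = False, x_7 = False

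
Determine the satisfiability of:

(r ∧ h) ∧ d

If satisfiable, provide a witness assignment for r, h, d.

r: True; h: True; d: True

  r ∧ h = True
Both conjuncts True, so the formula holds.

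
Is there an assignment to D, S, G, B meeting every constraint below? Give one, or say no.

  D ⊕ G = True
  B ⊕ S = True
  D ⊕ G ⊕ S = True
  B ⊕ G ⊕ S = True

D = True, S = False, G = False, B = True

D ⊕ G = T ⊕ F = True ✓
B ⊕ S = T ⊕ F = True ✓
D ⊕ G ⊕ S = T ⊕ F ⊕ F = True ✓
B ⊕ G ⊕ S = T ⊕ F ⊕ F = True ✓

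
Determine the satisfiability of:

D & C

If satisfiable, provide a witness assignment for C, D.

C: True, D: True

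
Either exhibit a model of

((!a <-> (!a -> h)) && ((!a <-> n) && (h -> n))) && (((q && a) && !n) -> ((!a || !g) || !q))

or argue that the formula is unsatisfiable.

q = False, n = True, a = False, h = True, g = False

  (!a <-> (!a -> h)) && ((!a <-> n) && (h -> n)) = True
    !a <-> (!a -> h) = True
      !a = True
      !a -> h = True
        !a = True
    (!a <-> n) && (h -> n) = True
      !a <-> n = True
        !a = True
      h -> n = True
  ((q && a) && !n) -> ((!a || !g) || !q) = True
    (q && a) && !n = False
      q && a = False
      !n = False
    (!a || !g) || !q = True
      !a || !g = True
        !a = True
        !g = True
      !q = True
Both conjuncts True, so the formula holds.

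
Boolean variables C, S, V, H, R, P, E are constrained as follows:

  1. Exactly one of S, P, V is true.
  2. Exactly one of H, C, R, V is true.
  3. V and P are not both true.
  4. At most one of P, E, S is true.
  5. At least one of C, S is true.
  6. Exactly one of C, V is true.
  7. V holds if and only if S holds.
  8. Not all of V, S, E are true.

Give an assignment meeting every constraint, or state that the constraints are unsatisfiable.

C=T, S=F, V=F, H=F, R=F, P=T, E=F

  (1) {S, P, V}: 1 true — exactly one ✓
  (2) {H, C, R, V}: 1 true — exactly one ✓
  (3) V=F, P=T — not both ✓
  (4) {P, E, S}: 1 true — at most one ✓
  (5) {C, S}: 1 true — at least one ✓
  (6) {C, V}: 1 true — exactly one ✓
  (7) V=F, S=F — same ✓
  (8) {V, S, E}: 0/3 true — not all ✓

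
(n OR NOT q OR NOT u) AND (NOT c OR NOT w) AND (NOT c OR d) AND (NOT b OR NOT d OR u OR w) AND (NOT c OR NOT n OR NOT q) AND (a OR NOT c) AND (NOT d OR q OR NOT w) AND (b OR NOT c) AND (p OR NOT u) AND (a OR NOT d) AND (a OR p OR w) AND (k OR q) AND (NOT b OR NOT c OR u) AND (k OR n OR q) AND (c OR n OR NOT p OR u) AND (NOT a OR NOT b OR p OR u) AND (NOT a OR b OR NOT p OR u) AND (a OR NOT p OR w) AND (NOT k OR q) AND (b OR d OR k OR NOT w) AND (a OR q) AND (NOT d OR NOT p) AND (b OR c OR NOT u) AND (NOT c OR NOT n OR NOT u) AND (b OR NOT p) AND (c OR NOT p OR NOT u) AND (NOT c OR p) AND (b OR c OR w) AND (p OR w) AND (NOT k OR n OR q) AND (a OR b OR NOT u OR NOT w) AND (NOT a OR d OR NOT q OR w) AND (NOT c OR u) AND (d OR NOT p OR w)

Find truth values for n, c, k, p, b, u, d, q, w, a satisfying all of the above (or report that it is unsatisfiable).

Set n = False.
Set c = False.
Set k = True.
  then (NOT k OR q) forces q = True.
  then (n OR NOT q OR NOT u) forces u = False.
  then (c OR n OR NOT p OR u) forces p = False.
  then (p OR w) forces w = True.
Set b = True.
  then (NOT a OR NOT b OR p OR u) forces a = False.
  then (a OR NOT d) forces d = False.
All clauses satisfied.

n = False, c = False, k = True, p = False, b = True, u = False, d = False, q = True, w = True, a = False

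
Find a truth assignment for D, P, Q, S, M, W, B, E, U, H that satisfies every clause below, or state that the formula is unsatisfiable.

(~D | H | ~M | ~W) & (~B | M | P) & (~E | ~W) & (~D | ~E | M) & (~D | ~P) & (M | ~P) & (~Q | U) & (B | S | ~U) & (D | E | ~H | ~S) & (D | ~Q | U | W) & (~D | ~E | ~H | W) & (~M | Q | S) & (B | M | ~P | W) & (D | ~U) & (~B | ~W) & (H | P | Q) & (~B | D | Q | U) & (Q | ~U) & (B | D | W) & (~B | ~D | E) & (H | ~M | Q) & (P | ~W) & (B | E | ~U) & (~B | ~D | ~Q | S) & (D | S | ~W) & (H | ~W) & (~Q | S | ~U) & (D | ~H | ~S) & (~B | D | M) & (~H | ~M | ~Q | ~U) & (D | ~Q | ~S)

D=T, P=F, Q=T, S=T, M=T, W=F, B=T, E=T, U=T, H=F

Set D = True.
  then (~D | ~P) forces P = False.
  then (P | ~W) forces W = False.
Set Q = True.
  then (~Q | U) forces U = True.
  then (~Q | S | ~U) forces S = True.
Try M = False:
  (~B | M | P) forces B = False.
  (~D | ~E | M) forces E = False.
  clause (B | E | ~U) is falsified — backtrack.
So M = True.
  then (~H | ~M | ~Q | ~U) forces H = False.
Set B = True.
  then (~B | ~D | E) forces E = True.
All clauses satisfied.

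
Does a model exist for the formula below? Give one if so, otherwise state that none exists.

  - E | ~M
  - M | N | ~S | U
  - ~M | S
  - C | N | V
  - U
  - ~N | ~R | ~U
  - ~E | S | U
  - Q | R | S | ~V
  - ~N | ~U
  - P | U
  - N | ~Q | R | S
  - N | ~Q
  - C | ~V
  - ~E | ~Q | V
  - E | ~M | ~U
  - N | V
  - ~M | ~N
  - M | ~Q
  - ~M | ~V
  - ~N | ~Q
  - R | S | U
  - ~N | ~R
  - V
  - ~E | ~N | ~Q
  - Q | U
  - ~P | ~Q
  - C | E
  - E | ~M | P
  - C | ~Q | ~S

Unit clause (U) forces U = True.
In (~N | ~U) only ~N is left, so N = False.
In (N | ~Q) only ~Q is left, so Q = False.
In (N | V) only V is left, so V = True.
In (~M | ~V) only ~M is left, so M = False.
In (C | ~V) only C is left, so C = True.
Set R = False.
  then (Q | R | S | ~V) forces S = True.
Set P = False.
Set E = True.
All clauses satisfied.

C: True, R: False, M: False, S: True, U: True, P: False, V: True, N: False, Q: False, E: True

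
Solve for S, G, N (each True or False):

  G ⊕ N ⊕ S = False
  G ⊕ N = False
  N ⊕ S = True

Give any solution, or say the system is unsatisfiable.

S = False, G = True, N = True

G ⊕ N ⊕ S = T ⊕ T ⊕ F = False ✓
G ⊕ N = T ⊕ T = False ✓
N ⊕ S = T ⊕ F = True ✓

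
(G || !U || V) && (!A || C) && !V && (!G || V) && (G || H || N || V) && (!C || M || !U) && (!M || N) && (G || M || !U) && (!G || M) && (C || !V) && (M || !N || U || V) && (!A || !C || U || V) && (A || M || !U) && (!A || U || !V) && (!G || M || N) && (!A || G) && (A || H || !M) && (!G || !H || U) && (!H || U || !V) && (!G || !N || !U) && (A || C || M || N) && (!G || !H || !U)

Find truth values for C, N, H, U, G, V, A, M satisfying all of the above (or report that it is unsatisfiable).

Unit clause (!V) forces V = False.
In (!G || V) only !G is left, so G = False.
In (!A || G) only !A is left, so A = False.
In (G || !U || V) only !U is left, so U = False.
Set C = False.
Try N = False:
  (G || H || N || V) forces H = True.
  (!M || N) forces M = False.
  clause (A || C || M || N) is falsified — backtrack.
So N = True.
  then (M || !N || U || V) forces M = True.
  then (A || H || !M) forces H = True.
All clauses satisfied.

C=F, N=T, H=T, U=F, G=F, V=F, A=F, M=T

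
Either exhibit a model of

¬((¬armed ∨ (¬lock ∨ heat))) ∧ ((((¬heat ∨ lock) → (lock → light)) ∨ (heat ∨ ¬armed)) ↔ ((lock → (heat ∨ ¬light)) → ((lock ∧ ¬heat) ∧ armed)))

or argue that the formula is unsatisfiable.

heat=F, armed=T, light=T, lock=T

  ¬((¬armed ∨ (¬lock ∨ heat))) = True
    ¬armed ∨ (¬lock ∨ heat) = False
      ¬armed = False
      ¬lock ∨ heat = False
        ¬lock = False
  (((¬heat ∨ lock) → (lock → light)) ∨ (heat ∨ ¬armed)) ↔ ((lock → (heat ∨ ¬light)) → ((lock ∧ ¬heat) ∧ armed)) = True
    ((¬heat ∨ lock) → (lock → light)) ∨ (heat ∨ ¬armed) = True
      (¬heat ∨ lock) → (lock → light) = True
        ¬heat ∨ lock = True
          ¬heat = True
        lock → light = True
      heat ∨ ¬armed = False
        ¬armed = False
    (lock → (heat ∨ ¬light)) → ((lock ∧ ¬heat) ∧ armed) = True
      lock → (heat ∨ ¬light) = False
        heat ∨ ¬light = False
          ¬light = False
      (lock ∧ ¬heat) ∧ armed = True
        lock ∧ ¬heat = True
          ¬heat = True
Both conjuncts True, so the formula holds.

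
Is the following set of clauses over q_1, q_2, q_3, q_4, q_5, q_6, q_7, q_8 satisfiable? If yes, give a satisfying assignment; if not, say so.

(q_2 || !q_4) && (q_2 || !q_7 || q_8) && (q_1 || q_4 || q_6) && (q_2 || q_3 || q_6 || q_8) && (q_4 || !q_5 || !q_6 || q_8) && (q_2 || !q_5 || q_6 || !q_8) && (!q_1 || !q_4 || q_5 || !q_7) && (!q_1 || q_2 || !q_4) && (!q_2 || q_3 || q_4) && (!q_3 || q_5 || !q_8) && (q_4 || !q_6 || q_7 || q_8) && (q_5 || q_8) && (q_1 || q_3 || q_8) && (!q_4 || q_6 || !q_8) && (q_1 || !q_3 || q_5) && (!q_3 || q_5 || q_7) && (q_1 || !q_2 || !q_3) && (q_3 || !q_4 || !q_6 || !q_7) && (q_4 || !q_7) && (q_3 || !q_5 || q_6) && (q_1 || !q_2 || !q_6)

q_1 = True, q_2 = True, q_3 = False, q_4 = True, q_5 = True, q_6 = True, q_7 = False, q_8 = False

Set q_1 = True.
Set q_2 = True.
Set q_3 = False.
  then (!q_2 || q_3 || q_4) forces q_4 = True.
Set q_5 = True.
  then (q_3 || !q_5 || q_6) forces q_6 = True.
  then (q_3 || !q_4 || !q_6 || !q_7) forces q_7 = False.
Set q_8 = False.
All clauses satisfied.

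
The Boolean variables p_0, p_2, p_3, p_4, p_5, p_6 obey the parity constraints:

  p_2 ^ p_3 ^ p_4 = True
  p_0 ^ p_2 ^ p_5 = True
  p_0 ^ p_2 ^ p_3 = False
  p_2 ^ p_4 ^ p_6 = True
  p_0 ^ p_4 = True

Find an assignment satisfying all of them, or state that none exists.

p_0 = True, p_2 = True, p_3 = False, p_4 = False, p_5 = True, p_6 = False

p_2 ^ p_3 ^ p_4 = T ^ F ^ F = True ✓
p_0 ^ p_2 ^ p_5 = T ^ T ^ T = True ✓
p_0 ^ p_2 ^ p_3 = T ^ T ^ F = False ✓
p_2 ^ p_4 ^ p_6 = T ^ F ^ F = True ✓
p_0 ^ p_4 = T ^ F = True ✓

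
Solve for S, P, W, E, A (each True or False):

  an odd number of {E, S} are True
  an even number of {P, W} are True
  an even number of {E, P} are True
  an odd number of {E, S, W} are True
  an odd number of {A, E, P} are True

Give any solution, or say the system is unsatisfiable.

S = True; P = False; W = False; E = False; A = True

{E, S}: 1 true → odd ✓
{P, W}: 0 true → even ✓
{E, P}: 0 true → even ✓
{E, S, W}: 1 true → odd ✓
{A, E, P}: 1 true → odd ✓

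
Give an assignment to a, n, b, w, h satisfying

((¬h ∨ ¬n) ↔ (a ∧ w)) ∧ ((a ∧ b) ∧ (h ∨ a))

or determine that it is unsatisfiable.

a = True, n = True, b = True, w = False, h = True

  (¬h ∨ ¬n) ↔ (a ∧ w) = True
    ¬h ∨ ¬n = False
      ¬h = False
      ¬n = False
    a ∧ w = False
  (a ∧ b) ∧ (h ∨ a) = True
    a ∧ b = True
    h ∨ a = True
Both conjuncts True, so the formula holds.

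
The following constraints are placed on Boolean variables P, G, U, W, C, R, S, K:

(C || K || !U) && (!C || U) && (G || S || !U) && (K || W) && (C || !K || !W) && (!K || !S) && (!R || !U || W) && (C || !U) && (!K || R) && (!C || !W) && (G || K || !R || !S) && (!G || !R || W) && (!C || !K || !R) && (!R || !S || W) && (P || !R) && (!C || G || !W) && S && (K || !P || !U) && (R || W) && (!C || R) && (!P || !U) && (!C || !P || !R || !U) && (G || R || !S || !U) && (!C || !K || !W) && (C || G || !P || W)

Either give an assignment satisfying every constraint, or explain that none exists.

Unit clause (S) forces S = True.
In (!K || !S) only !K is left, so K = False.
In (K || W) only W is left, so W = True.
In (!C || !W) only !C is left, so C = False.
In (C || K || !U) only !U is left, so U = False.
Set P = True.
Set G = False.
  then (G || K || !R || !S) forces R = False.
All clauses satisfied.

P=T, G=F, U=F, W=T, C=F, R=F, S=T, K=F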